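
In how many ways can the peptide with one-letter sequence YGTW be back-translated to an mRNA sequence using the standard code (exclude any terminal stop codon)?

Tyr: 2 codons.
Gly: 4 codons.
Thr: 4 codons.
Trp: 1 codon.
2 × 4 × 4 × 1 = 32.

32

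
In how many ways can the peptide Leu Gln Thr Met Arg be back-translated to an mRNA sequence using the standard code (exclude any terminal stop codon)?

288

Leu: 6 codons.
Gln: 2 codons.
Thr: 4 codons.
Met: 1 codon.
Arg: 6 codons.
6 × 2 × 4 × 1 × 6 = 288.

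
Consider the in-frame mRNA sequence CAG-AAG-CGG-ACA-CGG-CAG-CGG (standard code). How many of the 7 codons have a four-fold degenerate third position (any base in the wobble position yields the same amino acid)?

Codon 1 CAG (Gln): third position 2-fold.
Codon 2 AAG (Lys): third position 2-fold.
Codon 3 CGG (Arg): third position 4-fold.
Codon 4 ACA (Thr): third position 4-fold.
Codon 5 CGG (Arg): third position 4-fold.
Codon 6 CAG (Gln): third position 2-fold.
Codon 7 CGG (Arg): third position 4-fold.
Four-fold degenerate third positions: 4.

4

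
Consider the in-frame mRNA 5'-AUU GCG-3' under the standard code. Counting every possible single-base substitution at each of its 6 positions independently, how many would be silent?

5

Codon 1 (AUU, Ile): 2 synonymous substitutions.
Codon 2 (GCG, Ala): 3 synonymous substitutions.
Total: 2 + 3 = 5.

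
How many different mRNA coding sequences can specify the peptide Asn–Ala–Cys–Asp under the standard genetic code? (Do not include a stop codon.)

32

Asn: 2 codons.
Ala: 4 codons.
Cys: 2 codons.
Asp: 2 codons.
2 × 4 × 2 × 2 = 32.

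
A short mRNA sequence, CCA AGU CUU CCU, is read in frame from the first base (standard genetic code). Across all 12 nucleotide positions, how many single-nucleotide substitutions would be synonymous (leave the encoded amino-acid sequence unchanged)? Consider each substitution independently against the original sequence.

10

Codon 1 (CCA, Pro): 3 synonymous substitutions.
Codon 2 (AGU, Ser): 1 synonymous substitution.
Codon 3 (CUU, Leu): 3 synonymous substitutions.
Codon 4 (CCU, Pro): 3 synonymous substitutions.
Total: 3 + 1 + 3 + 3 = 10.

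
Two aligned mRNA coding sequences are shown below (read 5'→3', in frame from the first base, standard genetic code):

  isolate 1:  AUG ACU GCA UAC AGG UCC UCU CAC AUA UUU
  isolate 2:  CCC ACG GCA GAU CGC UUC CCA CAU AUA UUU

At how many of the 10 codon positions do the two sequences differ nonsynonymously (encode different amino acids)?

4

Codon 1: AUG Met / CCC Pro — nonsynonymous.
Codon 2: ACU Thr / ACG Thr — synonymous.
Codon 3: GCA Ala / GCA Ala — identical.
Codon 4: UAC Tyr / GAU Asp — nonsynonymous.
Codon 5: AGG Arg / CGC Arg — synonymous.
Codon 6: UCC Ser / UUC Phe — nonsynonymous.
Codon 7: UCU Ser / CCA Pro — nonsynonymous.
Codon 8: CAC His / CAU His — synonymous.
Codon 9: AUA Ile / AUA Ile — identical.
Codon 10: UUU Phe / UUU Phe — identical.
Nonsynonymous differences: 4.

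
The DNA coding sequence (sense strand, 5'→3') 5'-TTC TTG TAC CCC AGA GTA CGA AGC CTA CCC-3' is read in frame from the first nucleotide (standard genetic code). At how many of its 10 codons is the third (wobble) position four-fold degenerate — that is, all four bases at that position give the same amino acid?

Codon 1 TTC (Phe): third position 2-fold.
Codon 2 TTG (Leu): third position 2-fold.
Codon 3 TAC (Tyr): third position 2-fold.
Codon 4 CCC (Pro): third position 4-fold.
Codon 5 AGA (Arg): third position 2-fold.
Codon 6 GTA (Val): third position 4-fold.
Codon 7 CGA (Arg): third position 4-fold.
Codon 8 AGC (Ser): third position 2-fold.
Codon 9 CTA (Leu): third position 4-fold.
Codon 10 CCC (Pro): third position 4-fold.
Four-fold degenerate third positions: 5.

5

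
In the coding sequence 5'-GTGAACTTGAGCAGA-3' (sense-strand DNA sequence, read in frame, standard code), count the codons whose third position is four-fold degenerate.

1

Codon 1 GTG (Val): third position 4-fold.
Codon 2 AAC (Asn): third position 2-fold.
Codon 3 TTG (Leu): third position 2-fold.
Codon 4 AGC (Ser): third position 2-fold.
Codon 5 AGA (Arg): third position 2-fold.
Four-fold degenerate third positions: 1.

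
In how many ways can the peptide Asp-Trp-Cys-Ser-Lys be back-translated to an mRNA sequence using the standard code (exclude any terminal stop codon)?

Asp: 2 codons.
Trp: 1 codon.
Cys: 2 codons.
Ser: 6 codons.
Lys: 2 codons.
2 × 1 × 2 × 6 × 2 = 48.

48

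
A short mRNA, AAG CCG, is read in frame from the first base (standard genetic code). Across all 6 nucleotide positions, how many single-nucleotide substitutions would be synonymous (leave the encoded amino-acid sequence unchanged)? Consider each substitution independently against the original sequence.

Codon 1 (AAG, Lys): 1 synonymous substitution.
Codon 2 (CCG, Pro): 3 synonymous substitutions.
Total: 1 + 3 = 4.

4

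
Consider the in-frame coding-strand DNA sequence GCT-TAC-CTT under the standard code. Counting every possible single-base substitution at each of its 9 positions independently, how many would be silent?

7

Codon 1 (GCT, Ala): 3 synonymous substitutions.
Codon 2 (TAC, Tyr): 1 synonymous substitution.
Codon 3 (CTT, Leu): 3 synonymous substitutions.
Total: 3 + 1 + 3 = 7.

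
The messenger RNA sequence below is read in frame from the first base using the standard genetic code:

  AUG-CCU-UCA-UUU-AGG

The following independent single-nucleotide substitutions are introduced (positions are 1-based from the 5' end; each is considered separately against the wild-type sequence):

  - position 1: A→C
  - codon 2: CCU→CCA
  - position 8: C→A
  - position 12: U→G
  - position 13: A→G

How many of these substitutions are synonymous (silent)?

1

Codon 1: AUG (Met) → CUG (Leu) — missense.
Codon 2: CCU (Pro) → CCA (Pro) — synonymous.
Codon 3: UCA (Ser) → UAA (Stop) — nonsense.
Codon 4: UUU (Phe) → UUG (Leu) — missense.
Codon 5: AGG (Arg) → GGG (Gly) — missense.
Synonymous: 1 of 5.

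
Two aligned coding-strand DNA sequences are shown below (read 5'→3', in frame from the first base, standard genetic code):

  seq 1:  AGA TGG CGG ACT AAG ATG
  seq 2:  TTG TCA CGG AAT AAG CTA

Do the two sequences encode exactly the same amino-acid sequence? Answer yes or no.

Codon 1: AGA Arg / TTG Leu — nonsynonymous.
Codon 2: TGG Trp / TCA Ser — nonsynonymous.
Codon 3: CGG Arg / CGG Arg — identical.
Codon 4: ACT Thr / AAT Asn — nonsynonymous.
Codon 5: AAG Lys / AAG Lys — identical.
Codon 6: ATG Met / CTA Leu — nonsynonymous.
Nonsynonymous differences: 4 → different protein.

no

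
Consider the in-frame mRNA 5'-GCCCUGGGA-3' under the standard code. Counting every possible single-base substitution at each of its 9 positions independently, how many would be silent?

10

Codon 1 (GCC, Ala): 3 synonymous substitutions.
Codon 2 (CUG, Leu): 4 synonymous substitutions.
Codon 3 (GGA, Gly): 3 synonymous substitutions.
Total: 3 + 4 + 3 = 10.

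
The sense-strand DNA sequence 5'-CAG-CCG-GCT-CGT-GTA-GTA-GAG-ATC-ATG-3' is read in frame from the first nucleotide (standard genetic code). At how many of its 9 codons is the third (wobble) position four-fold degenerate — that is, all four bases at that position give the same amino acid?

5

Codon 1 CAG (Gln): third position 2-fold.
Codon 2 CCG (Pro): third position 4-fold.
Codon 3 GCT (Ala): third position 4-fold.
Codon 4 CGT (Arg): third position 4-fold.
Codon 5 GTA (Val): third position 4-fold.
Codon 6 GTA (Val): third position 4-fold.
Codon 7 GAG (Glu): third position 2-fold.
Codon 8 ATC (Ile): third position 3-fold.
Codon 9 ATG (Met): third position 1-fold.
Four-fold degenerate third positions: 5.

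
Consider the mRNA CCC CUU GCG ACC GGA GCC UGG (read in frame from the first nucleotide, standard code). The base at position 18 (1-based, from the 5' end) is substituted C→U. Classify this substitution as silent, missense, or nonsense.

Position 18 falls in codon 6: GCC → Ala.
After the substitution the codon is GCU → Ala.
Both encode Ala, so the change is synonymous.

silent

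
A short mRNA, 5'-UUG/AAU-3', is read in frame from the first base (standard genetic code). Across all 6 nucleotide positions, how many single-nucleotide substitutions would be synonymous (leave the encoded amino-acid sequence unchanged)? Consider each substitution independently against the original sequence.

3

Codon 1 (UUG, Leu): 2 synonymous substitutions.
Codon 2 (AAU, Asn): 1 synonymous substitution.
Total: 2 + 1 = 3.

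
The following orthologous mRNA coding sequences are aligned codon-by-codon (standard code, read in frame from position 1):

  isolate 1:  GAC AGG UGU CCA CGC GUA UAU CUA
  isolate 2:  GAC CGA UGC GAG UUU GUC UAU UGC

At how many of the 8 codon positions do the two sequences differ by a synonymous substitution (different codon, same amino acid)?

3

Codon 1: GAC Asp / GAC Asp — identical.
Codon 2: AGG Arg / CGA Arg — synonymous.
Codon 3: UGU Cys / UGC Cys — synonymous.
Codon 4: CCA Pro / GAG Glu — nonsynonymous.
Codon 5: CGC Arg / UUU Phe — nonsynonymous.
Codon 6: GUA Val / GUC Val — synonymous.
Codon 7: UAU Tyr / UAU Tyr — identical.
Codon 8: CUA Leu / UGC Cys — nonsynonymous.
Synonymous differences: 3.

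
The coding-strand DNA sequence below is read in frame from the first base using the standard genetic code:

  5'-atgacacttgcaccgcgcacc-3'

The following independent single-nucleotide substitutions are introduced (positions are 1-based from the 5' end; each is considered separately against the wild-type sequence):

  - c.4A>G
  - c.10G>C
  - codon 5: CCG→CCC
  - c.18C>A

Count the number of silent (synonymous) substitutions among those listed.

2

Codon 2: ACA (Thr) → GCA (Ala) — missense.
Codon 4: GCA (Ala) → CCA (Pro) — missense.
Codon 5: CCG (Pro) → CCC (Pro) — synonymous.
Codon 6: CGC (Arg) → CGA (Arg) — synonymous.
Synonymous: 2 of 4.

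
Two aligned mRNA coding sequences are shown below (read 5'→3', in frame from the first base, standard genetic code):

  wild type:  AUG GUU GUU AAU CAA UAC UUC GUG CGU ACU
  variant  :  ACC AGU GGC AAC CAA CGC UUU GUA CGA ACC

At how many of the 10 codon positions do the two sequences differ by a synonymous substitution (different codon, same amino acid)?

Codon 1: AUG Met / ACC Thr — nonsynonymous.
Codon 2: GUU Val / AGU Ser — nonsynonymous.
Codon 3: GUU Val / GGC Gly — nonsynonymous.
Codon 4: AAU Asn / AAC Asn — synonymous.
Codon 5: CAA Gln / CAA Gln — identical.
Codon 6: UAC Tyr / CGC Arg — nonsynonymous.
Codon 7: UUC Phe / UUU Phe — synonymous.
Codon 8: GUG Val / GUA Val — synonymous.
Codon 9: CGU Arg / CGA Arg — synonymous.
Codon 10: ACU Thr / ACC Thr — synonymous.
Synonymous differences: 5.

5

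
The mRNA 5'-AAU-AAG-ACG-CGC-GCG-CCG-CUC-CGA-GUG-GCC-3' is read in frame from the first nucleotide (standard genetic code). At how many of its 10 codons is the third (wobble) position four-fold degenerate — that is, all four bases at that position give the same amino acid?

Codon 1 AAU (Asn): third position 2-fold.
Codon 2 AAG (Lys): third position 2-fold.
Codon 3 ACG (Thr): third position 4-fold.
Codon 4 CGC (Arg): third position 4-fold.
Codon 5 GCG (Ala): third position 4-fold.
Codon 6 CCG (Pro): third position 4-fold.
Codon 7 CUC (Leu): third position 4-fold.
Codon 8 CGA (Arg): third position 4-fold.
Codon 9 GUG (Val): third position 4-fold.
Codon 10 GCC (Ala): third position 4-fold.
Four-fold degenerate third positions: 8.

8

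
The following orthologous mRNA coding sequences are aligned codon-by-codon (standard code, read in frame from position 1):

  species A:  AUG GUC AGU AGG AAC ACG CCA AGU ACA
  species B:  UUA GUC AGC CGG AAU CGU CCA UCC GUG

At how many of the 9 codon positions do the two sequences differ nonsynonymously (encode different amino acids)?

3

Codon 1: AUG Met / UUA Leu — nonsynonymous.
Codon 2: GUC Val / GUC Val — identical.
Codon 3: AGU Ser / AGC Ser — synonymous.
Codon 4: AGG Arg / CGG Arg — synonymous.
Codon 5: AAC Asn / AAU Asn — synonymous.
Codon 6: ACG Thr / CGU Arg — nonsynonymous.
Codon 7: CCA Pro / CCA Pro — identical.
Codon 8: AGU Ser / UCC Ser — synonymous.
Codon 9: ACA Thr / GUG Val — nonsynonymous.
Nonsynonymous differences: 3.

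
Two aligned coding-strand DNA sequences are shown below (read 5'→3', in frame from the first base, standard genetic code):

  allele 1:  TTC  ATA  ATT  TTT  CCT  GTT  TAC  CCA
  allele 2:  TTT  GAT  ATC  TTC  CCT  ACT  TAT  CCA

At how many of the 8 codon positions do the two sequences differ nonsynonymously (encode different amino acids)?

2

Codon 1: TTC Phe / TTT Phe — synonymous.
Codon 2: ATA Ile / GAT Asp — nonsynonymous.
Codon 3: ATT Ile / ATC Ile — synonymous.
Codon 4: TTT Phe / TTC Phe — synonymous.
Codon 5: CCT Pro / CCT Pro — identical.
Codon 6: GTT Val / ACT Thr — nonsynonymous.
Codon 7: TAC Tyr / TAT Tyr — synonymous.
Codon 8: CCA Pro / CCA Pro — identical.
Nonsynonymous differences: 2.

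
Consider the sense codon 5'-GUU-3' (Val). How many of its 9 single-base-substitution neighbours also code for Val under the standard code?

Position 1: none → 0 synonymous.
Position 2: none → 0 synonymous.
Position 3: GUC, GUA, GUG → 3 synonymous.
Total: 0 + 0 + 3 = 3.

3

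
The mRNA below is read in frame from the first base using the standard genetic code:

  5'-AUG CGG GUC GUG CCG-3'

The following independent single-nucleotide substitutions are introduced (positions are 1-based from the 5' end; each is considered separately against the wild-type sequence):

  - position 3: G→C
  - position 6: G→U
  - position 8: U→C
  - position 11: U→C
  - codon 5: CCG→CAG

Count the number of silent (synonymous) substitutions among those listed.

Codon 1: AUG (Met) → AUC (Ile) — missense.
Codon 2: CGG (Arg) → CGU (Arg) — synonymous.
Codon 3: GUC (Val) → GCC (Ala) — missense.
Codon 4: GUG (Val) → GCG (Ala) — missense.
Codon 5: CCG (Pro) → CAG (Gln) — missense.
Synonymous: 1 of 5.

1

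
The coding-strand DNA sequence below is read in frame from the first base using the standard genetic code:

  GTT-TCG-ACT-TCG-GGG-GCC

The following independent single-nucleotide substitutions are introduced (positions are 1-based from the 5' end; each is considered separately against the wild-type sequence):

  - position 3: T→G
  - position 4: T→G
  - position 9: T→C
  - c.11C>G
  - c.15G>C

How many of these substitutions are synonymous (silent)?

3

Codon 1: GTT (Val) → GTG (Val) — synonymous.
Codon 2: TCG (Ser) → GCG (Ala) — missense.
Codon 3: ACT (Thr) → ACC (Thr) — synonymous.
Codon 4: TCG (Ser) → TGG (Trp) — missense.
Codon 5: GGG (Gly) → GGC (Gly) — synonymous.
Synonymous: 3 of 5.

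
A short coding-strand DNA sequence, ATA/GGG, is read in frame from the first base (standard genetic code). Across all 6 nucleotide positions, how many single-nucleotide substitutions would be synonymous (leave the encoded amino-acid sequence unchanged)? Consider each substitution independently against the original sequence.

Codon 1 (ATA, Ile): 2 synonymous substitutions.
Codon 2 (GGG, Gly): 3 synonymous substitutions.
Total: 2 + 3 = 5.

5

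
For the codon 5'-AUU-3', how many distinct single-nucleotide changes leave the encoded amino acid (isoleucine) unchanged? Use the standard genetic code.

Position 1: none → 0 synonymous.
Position 2: none → 0 synonymous.
Position 3: AUC, AUA → 2 synonymous.
Total: 0 + 0 + 2 = 2.

2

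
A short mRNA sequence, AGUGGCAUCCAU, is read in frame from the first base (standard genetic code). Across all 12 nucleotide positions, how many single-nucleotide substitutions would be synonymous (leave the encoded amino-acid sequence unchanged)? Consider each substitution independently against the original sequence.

Codon 1 (AGU, Ser): 1 synonymous substitution.
Codon 2 (GGC, Gly): 3 synonymous substitutions.
Codon 3 (AUC, Ile): 2 synonymous substitutions.
Codon 4 (CAU, His): 1 synonymous substitution.
Total: 1 + 3 + 2 + 1 = 7.

7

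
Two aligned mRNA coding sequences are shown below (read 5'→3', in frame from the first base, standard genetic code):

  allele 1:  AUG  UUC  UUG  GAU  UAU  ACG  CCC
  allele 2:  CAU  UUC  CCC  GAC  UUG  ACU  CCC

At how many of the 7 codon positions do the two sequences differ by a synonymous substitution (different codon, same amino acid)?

2

Codon 1: AUG Met / CAU His — nonsynonymous.
Codon 2: UUC Phe / UUC Phe — identical.
Codon 3: UUG Leu / CCC Pro — nonsynonymous.
Codon 4: GAU Asp / GAC Asp — synonymous.
Codon 5: UAU Tyr / UUG Leu — nonsynonymous.
Codon 6: ACG Thr / ACU Thr — synonymous.
Codon 7: CCC Pro / CCC Pro — identical.
Synonymous differences: 2.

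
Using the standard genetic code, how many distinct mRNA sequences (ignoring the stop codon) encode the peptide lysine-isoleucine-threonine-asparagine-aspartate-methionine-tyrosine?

Lys: 2 codons.
Ile: 3 codons.
Thr: 4 codons.
Asn: 2 codons.
Asp: 2 codons.
Met: 1 codon.
Tyr: 2 codons.
2 × 3 × 4 × 2 × 2 × 1 × 2 = 192.

192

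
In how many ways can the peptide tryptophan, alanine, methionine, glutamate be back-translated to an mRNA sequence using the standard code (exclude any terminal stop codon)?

Trp: 1 codon.
Ala: 4 codons.
Met: 1 codon.
Glu: 2 codons.
1 × 4 × 1 × 2 = 8.

8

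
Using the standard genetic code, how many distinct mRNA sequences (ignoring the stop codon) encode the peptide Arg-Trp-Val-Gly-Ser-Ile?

Arg: 6 codons.
Trp: 1 codon.
Val: 4 codons.
Gly: 4 codons.
Ser: 6 codons.
Ile: 3 codons.
6 × 1 × 4 × 4 × 6 × 3 = 1728.

1728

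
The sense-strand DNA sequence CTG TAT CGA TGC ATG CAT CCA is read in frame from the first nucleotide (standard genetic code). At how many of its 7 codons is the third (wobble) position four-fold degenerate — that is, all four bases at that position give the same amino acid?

Codon 1 CTG (Leu): third position 4-fold.
Codon 2 TAT (Tyr): third position 2-fold.
Codon 3 CGA (Arg): third position 4-fold.
Codon 4 TGC (Cys): third position 2-fold.
Codon 5 ATG (Met): third position 1-fold.
Codon 6 CAT (His): third position 2-fold.
Codon 7 CCA (Pro): third position 4-fold.
Four-fold degenerate third positions: 3.

3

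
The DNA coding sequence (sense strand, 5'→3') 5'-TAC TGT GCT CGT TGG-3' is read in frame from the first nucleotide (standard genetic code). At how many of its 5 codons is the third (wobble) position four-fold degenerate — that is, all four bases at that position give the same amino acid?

2

Codon 1 TAC (Tyr): third position 2-fold.
Codon 2 TGT (Cys): third position 2-fold.
Codon 3 GCT (Ala): third position 4-fold.
Codon 4 CGT (Arg): third position 4-fold.
Codon 5 TGG (Trp): third position 1-fold.
Four-fold degenerate third positions: 2.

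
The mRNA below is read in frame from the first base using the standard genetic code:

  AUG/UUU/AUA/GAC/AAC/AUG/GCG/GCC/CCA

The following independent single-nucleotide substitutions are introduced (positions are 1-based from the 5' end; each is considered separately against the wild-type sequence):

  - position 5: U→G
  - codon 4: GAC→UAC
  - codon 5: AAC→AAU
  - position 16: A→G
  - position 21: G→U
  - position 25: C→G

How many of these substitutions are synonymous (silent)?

Codon 2: UUU (Phe) → UGU (Cys) — missense.
Codon 4: GAC (Asp) → UAC (Tyr) — missense.
Codon 5: AAC (Asn) → AAU (Asn) — synonymous.
Codon 6: AUG (Met) → GUG (Val) — missense.
Codon 7: GCG (Ala) → GCU (Ala) — synonymous.
Codon 9: CCA (Pro) → GCA (Ala) — missense.
Synonymous: 2 of 6.

2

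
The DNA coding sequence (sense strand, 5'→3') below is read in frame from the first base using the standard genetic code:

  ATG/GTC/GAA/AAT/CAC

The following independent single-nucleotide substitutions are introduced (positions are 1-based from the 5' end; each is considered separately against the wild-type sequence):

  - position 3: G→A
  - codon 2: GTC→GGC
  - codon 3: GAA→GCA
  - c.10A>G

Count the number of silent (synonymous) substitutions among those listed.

Codon 1: ATG (Met) → ATA (Ile) — missense.
Codon 2: GTC (Val) → GGC (Gly) — missense.
Codon 3: GAA (Glu) → GCA (Ala) — missense.
Codon 4: AAT (Asn) → GAT (Asp) — missense.
Synonymous: 0 of 4.

0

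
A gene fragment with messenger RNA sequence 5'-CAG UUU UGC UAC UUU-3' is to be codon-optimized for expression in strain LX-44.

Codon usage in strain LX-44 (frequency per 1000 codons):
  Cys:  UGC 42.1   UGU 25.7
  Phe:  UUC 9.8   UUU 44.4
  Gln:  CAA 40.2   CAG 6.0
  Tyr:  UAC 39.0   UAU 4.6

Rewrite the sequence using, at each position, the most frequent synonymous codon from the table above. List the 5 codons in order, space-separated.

CAA UUU UGC UAC UUU

Codon 1 (Gln): best is CAA at 40.2.
Codon 2 (Phe): best is UUU at 44.4.
Codon 3 (Cys): best is UGC at 42.1.
Codon 4 (Tyr): best is UAC at 39.0.
Codon 5 (Phe): best is UUU at 44.4.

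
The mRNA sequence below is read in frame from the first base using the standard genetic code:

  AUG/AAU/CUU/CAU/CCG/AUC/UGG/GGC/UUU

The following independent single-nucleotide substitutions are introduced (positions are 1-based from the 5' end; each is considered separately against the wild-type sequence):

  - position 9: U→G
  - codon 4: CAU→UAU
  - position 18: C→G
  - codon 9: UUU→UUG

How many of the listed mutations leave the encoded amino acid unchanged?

Codon 3: CUU (Leu) → CUG (Leu) — synonymous.
Codon 4: CAU (His) → UAU (Tyr) — missense.
Codon 6: AUC (Ile) → AUG (Met) — missense.
Codon 9: UUU (Phe) → UUG (Leu) — missense.
Synonymous: 1 of 4.

1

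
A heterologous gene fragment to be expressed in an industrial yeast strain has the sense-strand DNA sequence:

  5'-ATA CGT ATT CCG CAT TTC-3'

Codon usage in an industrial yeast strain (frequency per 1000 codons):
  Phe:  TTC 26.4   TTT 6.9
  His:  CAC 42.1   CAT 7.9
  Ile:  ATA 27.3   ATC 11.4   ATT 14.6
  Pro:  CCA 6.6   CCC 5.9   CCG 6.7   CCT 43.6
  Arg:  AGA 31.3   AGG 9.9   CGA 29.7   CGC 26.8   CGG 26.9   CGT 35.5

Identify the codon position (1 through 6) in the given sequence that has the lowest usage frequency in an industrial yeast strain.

Codon 1 ATA (Ile): 27.3 per 1000.
Codon 2 CGT (Arg): 35.5 per 1000.
Codon 3 ATT (Ile): 14.6 per 1000.
Codon 4 CCG (Pro): 6.7 per 1000.
Codon 5 CAT (His): 7.9 per 1000.
Codon 6 TTC (Phe): 26.4 per 1000.
Lowest frequency is 6.7 at codon 4.

4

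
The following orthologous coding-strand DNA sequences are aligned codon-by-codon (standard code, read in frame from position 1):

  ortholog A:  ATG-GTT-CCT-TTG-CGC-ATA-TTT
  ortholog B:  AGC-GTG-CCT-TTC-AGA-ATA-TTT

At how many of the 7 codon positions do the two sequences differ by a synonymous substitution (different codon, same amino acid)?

2

Codon 1: ATG Met / AGC Ser — nonsynonymous.
Codon 2: GTT Val / GTG Val — synonymous.
Codon 3: CCT Pro / CCT Pro — identical.
Codon 4: TTG Leu / TTC Phe — nonsynonymous.
Codon 5: CGC Arg / AGA Arg — synonymous.
Codon 6: ATA Ile / ATA Ile — identical.
Codon 7: TTT Phe / TTT Phe — identical.
Synonymous differences: 2.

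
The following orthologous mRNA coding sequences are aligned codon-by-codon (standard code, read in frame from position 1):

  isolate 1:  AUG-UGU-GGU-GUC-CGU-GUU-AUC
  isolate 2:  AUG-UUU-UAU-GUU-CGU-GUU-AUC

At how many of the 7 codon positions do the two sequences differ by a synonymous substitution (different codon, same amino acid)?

Codon 1: AUG Met / AUG Met — identical.
Codon 2: UGU Cys / UUU Phe — nonsynonymous.
Codon 3: GGU Gly / UAU Tyr — nonsynonymous.
Codon 4: GUC Val / GUU Val — synonymous.
Codon 5: CGU Arg / CGU Arg — identical.
Codon 6: GUU Val / GUU Val — identical.
Codon 7: AUC Ile / AUC Ile — identical.
Synonymous differences: 1.

1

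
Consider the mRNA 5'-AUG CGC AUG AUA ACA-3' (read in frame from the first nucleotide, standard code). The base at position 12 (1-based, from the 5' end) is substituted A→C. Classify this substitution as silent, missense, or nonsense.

Position 12 falls in codon 4: AUA → Ile.
After the substitution the codon is AUC → Ile.
Both encode Ile, so the change is synonymous.

silent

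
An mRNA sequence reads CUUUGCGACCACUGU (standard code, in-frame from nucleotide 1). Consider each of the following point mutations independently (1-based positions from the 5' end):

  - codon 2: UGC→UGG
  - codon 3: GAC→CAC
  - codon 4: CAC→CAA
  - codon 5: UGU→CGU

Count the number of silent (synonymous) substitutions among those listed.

0

Codon 2: UGC (Cys) → UGG (Trp) — missense.
Codon 3: GAC (Asp) → CAC (His) — missense.
Codon 4: CAC (His) → CAA (Gln) — missense.
Codon 5: UGU (Cys) → CGU (Arg) — missense.
Synonymous: 0 of 4.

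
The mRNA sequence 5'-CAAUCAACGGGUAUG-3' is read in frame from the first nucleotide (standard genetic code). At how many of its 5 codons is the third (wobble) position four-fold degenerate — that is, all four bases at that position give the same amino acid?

Codon 1 CAA (Gln): third position 2-fold.
Codon 2 UCA (Ser): third position 4-fold.
Codon 3 ACG (Thr): third position 4-fold.
Codon 4 GGU (Gly): third position 4-fold.
Codon 5 AUG (Met): third position 1-fold.
Four-fold degenerate third positions: 3.

3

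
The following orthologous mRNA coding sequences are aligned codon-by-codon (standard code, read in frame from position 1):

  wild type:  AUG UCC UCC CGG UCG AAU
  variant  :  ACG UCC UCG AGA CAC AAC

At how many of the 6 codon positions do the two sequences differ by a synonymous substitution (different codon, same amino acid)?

3

Codon 1: AUG Met / ACG Thr — nonsynonymous.
Codon 2: UCC Ser / UCC Ser — identical.
Codon 3: UCC Ser / UCG Ser — synonymous.
Codon 4: CGG Arg / AGA Arg — synonymous.
Codon 5: UCG Ser / CAC His — nonsynonymous.
Codon 6: AAU Asn / AAC Asn — synonymous.
Synonymous differences: 3.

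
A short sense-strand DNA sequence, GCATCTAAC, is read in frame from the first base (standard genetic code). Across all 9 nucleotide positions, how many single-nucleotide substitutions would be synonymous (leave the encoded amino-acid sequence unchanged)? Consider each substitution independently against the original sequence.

Codon 1 (GCA, Ala): 3 synonymous substitutions.
Codon 2 (TCT, Ser): 3 synonymous substitutions.
Codon 3 (AAC, Asn): 1 synonymous substitution.
Total: 3 + 3 + 1 = 7.

7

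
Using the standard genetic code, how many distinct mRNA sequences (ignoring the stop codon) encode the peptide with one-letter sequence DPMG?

32

Asp: 2 codons.
Pro: 4 codons.
Met: 1 codon.
Gly: 4 codons.
2 × 4 × 1 × 4 = 32.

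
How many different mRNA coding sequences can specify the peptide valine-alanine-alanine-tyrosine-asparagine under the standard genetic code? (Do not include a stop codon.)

Val: 4 codons.
Ala: 4 codons.
Ala: 4 codons.
Tyr: 2 codons.
Asn: 2 codons.
4 × 4 × 4 × 2 × 2 = 256.

256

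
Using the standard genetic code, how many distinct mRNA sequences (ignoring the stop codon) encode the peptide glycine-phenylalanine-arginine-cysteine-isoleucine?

Gly: 4 codons.
Phe: 2 codons.
Arg: 6 codons.
Cys: 2 codons.
Ile: 3 codons.
4 × 2 × 6 × 2 × 3 = 288.

288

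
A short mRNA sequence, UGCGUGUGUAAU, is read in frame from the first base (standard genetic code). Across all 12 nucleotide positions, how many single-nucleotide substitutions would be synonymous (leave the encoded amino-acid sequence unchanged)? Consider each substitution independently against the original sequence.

Codon 1 (UGC, Cys): 1 synonymous substitution.
Codon 2 (GUG, Val): 3 synonymous substitutions.
Codon 3 (UGU, Cys): 1 synonymous substitution.
Codon 4 (AAU, Asn): 1 synonymous substitution.
Total: 1 + 3 + 1 + 1 = 6.

6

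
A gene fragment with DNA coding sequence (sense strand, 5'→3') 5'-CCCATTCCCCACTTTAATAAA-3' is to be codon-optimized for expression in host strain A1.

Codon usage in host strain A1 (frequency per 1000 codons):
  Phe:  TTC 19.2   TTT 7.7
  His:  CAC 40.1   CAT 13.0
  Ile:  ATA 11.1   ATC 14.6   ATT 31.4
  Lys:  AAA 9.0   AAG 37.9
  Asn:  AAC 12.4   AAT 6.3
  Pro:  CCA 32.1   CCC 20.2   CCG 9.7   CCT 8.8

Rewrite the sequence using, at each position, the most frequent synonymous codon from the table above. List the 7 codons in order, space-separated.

CCA ATT CCA CAC TTC AAC AAG

Codon 1 (Pro): best is CCA at 32.1.
Codon 2 (Ile): best is ATT at 31.4.
Codon 3 (Pro): best is CCA at 32.1.
Codon 4 (His): best is CAC at 40.1.
Codon 5 (Phe): best is TTC at 19.2.
Codon 6 (Asn): best is AAC at 12.4.
Codon 7 (Lys): best is AAG at 37.9.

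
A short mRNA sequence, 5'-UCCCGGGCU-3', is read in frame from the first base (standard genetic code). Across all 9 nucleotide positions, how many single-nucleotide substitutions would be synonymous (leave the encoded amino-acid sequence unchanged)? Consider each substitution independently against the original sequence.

Codon 1 (UCC, Ser): 3 synonymous substitutions.
Codon 2 (CGG, Arg): 4 synonymous substitutions.
Codon 3 (GCU, Ala): 3 synonymous substitutions.
Total: 3 + 4 + 3 = 10.

10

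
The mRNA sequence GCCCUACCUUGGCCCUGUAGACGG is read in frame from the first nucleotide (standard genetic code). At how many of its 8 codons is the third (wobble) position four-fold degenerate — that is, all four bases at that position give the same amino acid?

5

Codon 1 GCC (Ala): third position 4-fold.
Codon 2 CUA (Leu): third position 4-fold.
Codon 3 CCU (Pro): third position 4-fold.
Codon 4 UGG (Trp): third position 1-fold.
Codon 5 CCC (Pro): third position 4-fold.
Codon 6 UGU (Cys): third position 2-fold.
Codon 7 AGA (Arg): third position 2-fold.
Codon 8 CGG (Arg): third position 4-fold.
Four-fold degenerate third positions: 5.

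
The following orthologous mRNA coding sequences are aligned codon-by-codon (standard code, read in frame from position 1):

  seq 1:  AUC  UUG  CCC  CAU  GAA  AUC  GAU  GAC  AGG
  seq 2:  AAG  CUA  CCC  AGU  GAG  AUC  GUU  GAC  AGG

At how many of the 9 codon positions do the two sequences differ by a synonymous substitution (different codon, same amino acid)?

2

Codon 1: AUC Ile / AAG Lys — nonsynonymous.
Codon 2: UUG Leu / CUA Leu — synonymous.
Codon 3: CCC Pro / CCC Pro — identical.
Codon 4: CAU His / AGU Ser — nonsynonymous.
Codon 5: GAA Glu / GAG Glu — synonymous.
Codon 6: AUC Ile / AUC Ile — identical.
Codon 7: GAU Asp / GUU Val — nonsynonymous.
Codon 8: GAC Asp / GAC Asp — identical.
Codon 9: AGG Arg / AGG Arg — identical.
Synonymous differences: 2.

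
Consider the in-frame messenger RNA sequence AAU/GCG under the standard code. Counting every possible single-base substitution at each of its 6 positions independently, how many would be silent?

Codon 1 (AAU, Asn): 1 synonymous substitution.
Codon 2 (GCG, Ala): 3 synonymous substitutions.
Total: 1 + 3 = 4.

4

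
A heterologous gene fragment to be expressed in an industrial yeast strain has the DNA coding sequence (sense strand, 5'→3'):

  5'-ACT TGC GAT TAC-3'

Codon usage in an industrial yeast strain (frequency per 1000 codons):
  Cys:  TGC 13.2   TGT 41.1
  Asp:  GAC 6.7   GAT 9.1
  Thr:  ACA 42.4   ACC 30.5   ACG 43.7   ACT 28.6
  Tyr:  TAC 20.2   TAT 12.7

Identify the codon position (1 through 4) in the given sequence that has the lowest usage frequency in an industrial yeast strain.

3

Codon 1 ACT (Thr): 28.6 per 1000.
Codon 2 TGC (Cys): 13.2 per 1000.
Codon 3 GAT (Asp): 9.1 per 1000.
Codon 4 TAC (Tyr): 20.2 per 1000.
Lowest frequency is 9.1 at codon 3.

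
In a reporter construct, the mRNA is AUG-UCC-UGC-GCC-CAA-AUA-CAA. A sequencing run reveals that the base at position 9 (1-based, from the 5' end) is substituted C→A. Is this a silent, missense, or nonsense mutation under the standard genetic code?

nonsense

Position 9 falls in codon 3: UGC → Cys.
After the substitution the codon is UGA → Stop.
The new codon is a stop codon, so this is a nonsense mutation.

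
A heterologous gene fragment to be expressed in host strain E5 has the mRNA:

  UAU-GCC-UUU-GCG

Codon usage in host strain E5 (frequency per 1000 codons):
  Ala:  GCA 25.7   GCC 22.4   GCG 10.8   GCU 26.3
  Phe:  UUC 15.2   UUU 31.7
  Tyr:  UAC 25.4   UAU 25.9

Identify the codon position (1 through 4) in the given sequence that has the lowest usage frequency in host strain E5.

4

Codon 1 UAU (Tyr): 25.9 per 1000.
Codon 2 GCC (Ala): 22.4 per 1000.
Codon 3 UUU (Phe): 31.7 per 1000.
Codon 4 GCG (Ala): 10.8 per 1000.
Lowest frequency is 10.8 at codon 4.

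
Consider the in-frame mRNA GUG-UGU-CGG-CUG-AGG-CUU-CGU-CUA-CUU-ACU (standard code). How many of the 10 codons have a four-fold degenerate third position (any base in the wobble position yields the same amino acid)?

8

Codon 1 GUG (Val): third position 4-fold.
Codon 2 UGU (Cys): third position 2-fold.
Codon 3 CGG (Arg): third position 4-fold.
Codon 4 CUG (Leu): third position 4-fold.
Codon 5 AGG (Arg): third position 2-fold.
Codon 6 CUU (Leu): third position 4-fold.
Codon 7 CGU (Arg): third position 4-fold.
Codon 8 CUA (Leu): third position 4-fold.
Codon 9 CUU (Leu): third position 4-fold.
Codon 10 ACU (Thr): third position 4-fold.
Four-fold degenerate third positions: 8.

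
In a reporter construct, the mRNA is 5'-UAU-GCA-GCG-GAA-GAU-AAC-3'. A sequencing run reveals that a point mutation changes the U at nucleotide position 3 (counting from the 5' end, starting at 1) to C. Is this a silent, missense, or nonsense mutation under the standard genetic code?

silent

Position 3 falls in codon 1: UAU → Tyr.
After the substitution the codon is UAC → Tyr.
Both encode Tyr, so the change is synonymous.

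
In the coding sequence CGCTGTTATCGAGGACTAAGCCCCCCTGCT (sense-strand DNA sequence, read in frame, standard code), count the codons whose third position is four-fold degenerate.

7

Codon 1 CGC (Arg): third position 4-fold.
Codon 2 TGT (Cys): third position 2-fold.
Codon 3 TAT (Tyr): third position 2-fold.
Codon 4 CGA (Arg): third position 4-fold.
Codon 5 GGA (Gly): third position 4-fold.
Codon 6 CTA (Leu): third position 4-fold.
Codon 7 AGC (Ser): third position 2-fold.
Codon 8 CCC (Pro): third position 4-fold.
Codon 9 CCT (Pro): third position 4-fold.
Codon 10 GCT (Ala): third position 4-fold.
Four-fold degenerate third positions: 7.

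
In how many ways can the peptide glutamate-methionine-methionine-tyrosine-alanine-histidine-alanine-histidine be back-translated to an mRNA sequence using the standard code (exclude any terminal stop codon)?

Glu: 2 codons.
Met: 1 codon.
Met: 1 codon.
Tyr: 2 codons.
Ala: 4 codons.
His: 2 codons.
Ala: 4 codons.
His: 2 codons.
2 × 1 × 1 × 2 × 4 × 2 × 4 × 2 = 256.

256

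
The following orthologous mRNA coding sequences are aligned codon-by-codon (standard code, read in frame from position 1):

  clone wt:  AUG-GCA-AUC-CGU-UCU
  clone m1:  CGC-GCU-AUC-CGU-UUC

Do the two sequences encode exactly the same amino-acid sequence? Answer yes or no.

Codon 1: AUG Met / CGC Arg — nonsynonymous.
Codon 2: GCA Ala / GCU Ala — synonymous.
Codon 3: AUC Ile / AUC Ile — identical.
Codon 4: CGU Arg / CGU Arg — identical.
Codon 5: UCU Ser / UUC Phe — nonsynonymous.
Nonsynonymous differences: 2 → different protein.

no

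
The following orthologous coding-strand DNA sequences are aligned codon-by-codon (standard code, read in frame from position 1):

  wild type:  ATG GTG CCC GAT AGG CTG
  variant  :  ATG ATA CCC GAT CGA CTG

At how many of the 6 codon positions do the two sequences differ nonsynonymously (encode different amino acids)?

Codon 1: ATG Met / ATG Met — identical.
Codon 2: GTG Val / ATA Ile — nonsynonymous.
Codon 3: CCC Pro / CCC Pro — identical.
Codon 4: GAT Asp / GAT Asp — identical.
Codon 5: AGG Arg / CGA Arg — synonymous.
Codon 6: CTG Leu / CTG Leu — identical.
Nonsynonymous differences: 1.

1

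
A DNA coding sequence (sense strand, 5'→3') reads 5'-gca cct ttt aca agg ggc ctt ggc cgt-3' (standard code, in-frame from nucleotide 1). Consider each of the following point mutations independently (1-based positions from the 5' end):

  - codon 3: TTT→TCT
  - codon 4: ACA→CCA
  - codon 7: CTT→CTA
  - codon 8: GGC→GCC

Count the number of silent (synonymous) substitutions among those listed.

1

Codon 3: TTT (Phe) → TCT (Ser) — missense.
Codon 4: ACA (Thr) → CCA (Pro) — missense.
Codon 7: CTT (Leu) → CTA (Leu) — synonymous.
Codon 8: GGC (Gly) → GCC (Ala) — missense.
Synonymous: 1 of 4.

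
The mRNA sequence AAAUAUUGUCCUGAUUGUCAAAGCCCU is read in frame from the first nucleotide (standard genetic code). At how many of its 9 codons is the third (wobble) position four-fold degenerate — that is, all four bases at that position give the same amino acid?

2

Codon 1 AAA (Lys): third position 2-fold.
Codon 2 UAU (Tyr): third position 2-fold.
Codon 3 UGU (Cys): third position 2-fold.
Codon 4 CCU (Pro): third position 4-fold.
Codon 5 GAU (Asp): third position 2-fold.
Codon 6 UGU (Cys): third position 2-fold.
Codon 7 CAA (Gln): third position 2-fold.
Codon 8 AGC (Ser): third position 2-fold.
Codon 9 CCU (Pro): third position 4-fold.
Four-fold degenerate third positions: 2.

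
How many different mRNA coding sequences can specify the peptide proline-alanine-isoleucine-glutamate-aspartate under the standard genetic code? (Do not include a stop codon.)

Pro: 4 codons.
Ala: 4 codons.
Ile: 3 codons.
Glu: 2 codons.
Asp: 2 codons.
4 × 4 × 3 × 2 × 2 = 192.

192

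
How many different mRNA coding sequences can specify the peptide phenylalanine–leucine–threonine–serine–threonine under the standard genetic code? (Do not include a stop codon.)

1152

Phe: 2 codons.
Leu: 6 codons.
Thr: 4 codons.
Ser: 6 codons.
Thr: 4 codons.
2 × 6 × 4 × 6 × 4 = 1152.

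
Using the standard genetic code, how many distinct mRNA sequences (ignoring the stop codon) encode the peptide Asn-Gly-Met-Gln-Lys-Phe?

Asn: 2 codons.
Gly: 4 codons.
Met: 1 codon.
Gln: 2 codons.
Lys: 2 codons.
Phe: 2 codons.
2 × 4 × 1 × 2 × 2 × 2 = 64.

64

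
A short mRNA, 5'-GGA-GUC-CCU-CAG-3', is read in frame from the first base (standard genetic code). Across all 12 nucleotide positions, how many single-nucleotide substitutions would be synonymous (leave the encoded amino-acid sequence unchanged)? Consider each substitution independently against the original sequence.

10

Codon 1 (GGA, Gly): 3 synonymous substitutions.
Codon 2 (GUC, Val): 3 synonymous substitutions.
Codon 3 (CCU, Pro): 3 synonymous substitutions.
Codon 4 (CAG, Gln): 1 synonymous substitution.
Total: 3 + 3 + 3 + 1 = 10.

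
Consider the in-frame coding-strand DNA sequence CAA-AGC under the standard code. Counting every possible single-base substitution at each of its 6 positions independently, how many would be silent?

2

Codon 1 (CAA, Gln): 1 synonymous substitution.
Codon 2 (AGC, Ser): 1 synonymous substitution.
Total: 1 + 1 = 2.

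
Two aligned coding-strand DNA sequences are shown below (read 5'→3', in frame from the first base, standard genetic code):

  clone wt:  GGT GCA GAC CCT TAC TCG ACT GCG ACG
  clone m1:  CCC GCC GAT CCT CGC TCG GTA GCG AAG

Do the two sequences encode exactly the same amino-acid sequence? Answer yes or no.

Codon 1: GGT Gly / CCC Pro — nonsynonymous.
Codon 2: GCA Ala / GCC Ala — synonymous.
Codon 3: GAC Asp / GAT Asp — synonymous.
Codon 4: CCT Pro / CCT Pro — identical.
Codon 5: TAC Tyr / CGC Arg — nonsynonymous.
Codon 6: TCG Ser / TCG Ser — identical.
Codon 7: ACT Thr / GTA Val — nonsynonymous.
Codon 8: GCG Ala / GCG Ala — identical.
Codon 9: ACG Thr / AAG Lys — nonsynonymous.
Nonsynonymous differences: 4 → different protein.

no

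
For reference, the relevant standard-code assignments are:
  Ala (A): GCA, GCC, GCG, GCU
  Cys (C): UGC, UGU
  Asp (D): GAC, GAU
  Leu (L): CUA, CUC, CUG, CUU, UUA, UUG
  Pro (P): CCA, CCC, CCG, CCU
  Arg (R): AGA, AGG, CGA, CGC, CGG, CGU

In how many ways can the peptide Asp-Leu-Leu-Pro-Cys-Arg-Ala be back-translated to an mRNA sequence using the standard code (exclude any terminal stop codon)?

Asp: 2 codons.
Leu: 6 codons.
Leu: 6 codons.
Pro: 4 codons.
Cys: 2 codons.
Arg: 6 codons.
Ala: 4 codons.
2 × 6 × 6 × 4 × 2 × 6 × 4 = 13824.

13824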